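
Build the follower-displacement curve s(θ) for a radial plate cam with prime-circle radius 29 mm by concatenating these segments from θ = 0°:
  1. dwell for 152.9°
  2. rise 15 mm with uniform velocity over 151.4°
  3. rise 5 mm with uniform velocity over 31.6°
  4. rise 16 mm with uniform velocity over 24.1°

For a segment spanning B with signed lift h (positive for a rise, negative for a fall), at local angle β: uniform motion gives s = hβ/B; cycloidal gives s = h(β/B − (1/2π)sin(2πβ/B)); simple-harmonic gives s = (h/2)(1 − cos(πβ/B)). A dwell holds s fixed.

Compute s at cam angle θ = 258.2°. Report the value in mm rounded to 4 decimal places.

seg 1 [0°–152.9°] dwell: s stays 0.0000
seg 2 [152.9°–304.3°] uniform, h=15: θ=258.2° here. β=105.3, B=151.4. 15·105.3/151.4 = 10.4326 → s = 10.4326

10.4326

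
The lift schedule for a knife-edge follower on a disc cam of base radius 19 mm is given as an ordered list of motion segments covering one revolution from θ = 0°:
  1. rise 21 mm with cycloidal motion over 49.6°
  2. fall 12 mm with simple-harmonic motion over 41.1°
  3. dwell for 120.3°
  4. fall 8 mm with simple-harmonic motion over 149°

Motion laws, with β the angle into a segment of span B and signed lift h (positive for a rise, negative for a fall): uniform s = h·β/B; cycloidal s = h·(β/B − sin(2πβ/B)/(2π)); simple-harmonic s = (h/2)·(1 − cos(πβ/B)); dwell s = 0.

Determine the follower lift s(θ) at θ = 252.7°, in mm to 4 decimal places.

seg 1 [0°–49.6°] cycloidal, h=21: full span → s += 21 → s = 21.0000
seg 2 [49.6°–90.7°] simple-harmonic, h=-12: full span → s += -12 → s = 9.0000
seg 3 [90.7°–211°] dwell: s stays 9.0000
seg 4 [211°–360°] simple-harmonic, h=-8: θ=252.7° here. β=41.7, B=149. -8/2·(1 − cos(π·0.2799)) = -1.4490 → s = 7.5510

7.5510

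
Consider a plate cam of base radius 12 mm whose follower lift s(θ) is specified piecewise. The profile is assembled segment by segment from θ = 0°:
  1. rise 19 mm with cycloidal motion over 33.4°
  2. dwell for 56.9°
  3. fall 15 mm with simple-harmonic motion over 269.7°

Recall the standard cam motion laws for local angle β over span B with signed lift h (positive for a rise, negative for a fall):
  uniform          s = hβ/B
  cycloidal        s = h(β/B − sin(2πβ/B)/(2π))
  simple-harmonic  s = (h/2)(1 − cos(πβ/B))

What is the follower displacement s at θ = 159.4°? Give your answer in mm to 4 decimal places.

seg 1 [0°–33.4°] cycloidal, h=19: full span → s += 19 → s = 19.0000
seg 2 [33.4°–90.3°] dwell: s stays 19.0000
seg 3 [90.3°–360°] simple-harmonic, h=-15: θ=159.4° here. β=69.1, B=269.7. -15/2·(1 − cos(π·0.2562)) = -2.3012 → s = 16.6988

16.6988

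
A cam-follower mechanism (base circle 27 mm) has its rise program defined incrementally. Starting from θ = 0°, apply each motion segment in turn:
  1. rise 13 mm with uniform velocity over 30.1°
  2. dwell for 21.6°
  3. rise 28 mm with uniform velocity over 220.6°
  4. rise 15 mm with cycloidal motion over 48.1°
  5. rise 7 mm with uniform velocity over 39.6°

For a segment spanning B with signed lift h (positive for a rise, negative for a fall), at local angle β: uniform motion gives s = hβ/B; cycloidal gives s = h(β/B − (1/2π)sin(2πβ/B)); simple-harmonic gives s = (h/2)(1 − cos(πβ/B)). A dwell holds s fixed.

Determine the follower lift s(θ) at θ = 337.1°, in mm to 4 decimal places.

seg 1 [0°–30.1°] uniform, h=13: full span → s += 13 → s = 13.0000
seg 2 [30.1°–51.7°] dwell: s stays 13.0000
seg 3 [51.7°–272.3°] uniform, h=28: full span → s += 28 → s = 41.0000
seg 4 [272.3°–320.4°] cycloidal, h=15: full span → s += 15 → s = 56.0000
seg 5 [320.4°–360°] uniform, h=7: θ=337.1° here. β=16.7, B=39.6. 7·16.7/39.6 = 2.9520 → s = 58.9520

58.9520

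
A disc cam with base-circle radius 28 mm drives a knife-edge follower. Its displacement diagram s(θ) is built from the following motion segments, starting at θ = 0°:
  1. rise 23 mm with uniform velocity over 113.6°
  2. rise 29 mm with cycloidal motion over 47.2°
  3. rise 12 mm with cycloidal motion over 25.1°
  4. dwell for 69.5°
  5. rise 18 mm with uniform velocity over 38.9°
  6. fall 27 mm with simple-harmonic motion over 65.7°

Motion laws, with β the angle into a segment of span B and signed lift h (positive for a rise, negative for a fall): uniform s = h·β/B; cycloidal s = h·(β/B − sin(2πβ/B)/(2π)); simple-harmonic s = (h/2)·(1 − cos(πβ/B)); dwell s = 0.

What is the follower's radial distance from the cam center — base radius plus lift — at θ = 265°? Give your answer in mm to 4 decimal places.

seg 1 [0°–113.6°] uniform, h=23: full span → s += 23 → s = 23.0000
seg 2 [113.6°–160.8°] cycloidal, h=29: full span → s += 29 → s = 52.0000
seg 3 [160.8°–185.9°] cycloidal, h=12: full span → s += 12 → s = 64.0000
seg 4 [185.9°–255.4°] dwell: s stays 64.0000
seg 5 [255.4°–294.3°] uniform, h=18: θ=265° here. β=9.6, B=38.9. 18·9.6/38.9 = 4.4422 → s = 68.4422
radial distance = base radius + s = 28 + 68.4422 = 96.4422

96.4422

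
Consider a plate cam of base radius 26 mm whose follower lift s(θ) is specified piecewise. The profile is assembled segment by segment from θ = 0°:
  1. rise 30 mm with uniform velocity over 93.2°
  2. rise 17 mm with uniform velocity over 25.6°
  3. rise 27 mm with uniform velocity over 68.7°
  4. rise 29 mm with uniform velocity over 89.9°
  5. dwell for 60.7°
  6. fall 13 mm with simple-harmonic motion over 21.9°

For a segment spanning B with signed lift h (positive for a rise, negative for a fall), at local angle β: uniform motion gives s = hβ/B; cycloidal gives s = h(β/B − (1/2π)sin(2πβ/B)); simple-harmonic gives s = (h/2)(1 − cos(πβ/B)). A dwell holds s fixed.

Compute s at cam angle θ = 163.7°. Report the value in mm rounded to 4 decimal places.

seg 1 [0°–93.2°] uniform, h=30: full span → s += 30 → s = 30.0000
seg 2 [93.2°–118.8°] uniform, h=17: full span → s += 17 → s = 47.0000
seg 3 [118.8°–187.5°] uniform, h=27: θ=163.7° here. β=44.9, B=68.7. 27·44.9/68.7 = 17.6463 → s = 64.6463

64.6463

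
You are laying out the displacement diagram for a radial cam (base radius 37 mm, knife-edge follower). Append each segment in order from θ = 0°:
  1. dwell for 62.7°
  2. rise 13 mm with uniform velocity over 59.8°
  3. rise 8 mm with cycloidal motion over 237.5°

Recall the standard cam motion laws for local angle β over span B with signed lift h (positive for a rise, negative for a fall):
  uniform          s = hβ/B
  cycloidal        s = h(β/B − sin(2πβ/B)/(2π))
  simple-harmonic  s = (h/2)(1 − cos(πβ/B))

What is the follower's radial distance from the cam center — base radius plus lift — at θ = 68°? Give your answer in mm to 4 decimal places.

seg 1 [0°–62.7°] dwell: s stays 0.0000
seg 2 [62.7°–122.5°] uniform, h=13: θ=68° here. β=5.3, B=59.8. 13·5.3/59.8 = 1.1522 → s = 1.1522
radial distance = base radius + s = 37 + 1.1522 = 38.1522

38.1522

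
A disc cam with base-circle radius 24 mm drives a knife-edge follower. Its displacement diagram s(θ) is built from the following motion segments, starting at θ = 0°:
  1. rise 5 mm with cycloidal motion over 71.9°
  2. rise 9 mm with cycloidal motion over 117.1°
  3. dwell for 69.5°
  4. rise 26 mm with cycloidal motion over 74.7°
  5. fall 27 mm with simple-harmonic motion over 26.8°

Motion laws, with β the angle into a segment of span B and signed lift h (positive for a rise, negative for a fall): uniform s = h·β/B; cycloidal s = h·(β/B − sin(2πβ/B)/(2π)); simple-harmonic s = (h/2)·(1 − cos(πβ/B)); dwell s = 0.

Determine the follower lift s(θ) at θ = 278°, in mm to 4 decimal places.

seg 1 [0°–71.9°] cycloidal, h=5: full span → s += 5 → s = 5.0000
seg 2 [71.9°–189°] cycloidal, h=9: full span → s += 9 → s = 14.0000
seg 3 [189°–258.5°] dwell: s stays 14.0000
seg 4 [258.5°–333.2°] cycloidal, h=26: θ=278° here. β=19.5, B=74.7. 26·(0.2610 − sin(2π·0.2610)/(2π)) = 2.6591 → s = 16.6591

16.6591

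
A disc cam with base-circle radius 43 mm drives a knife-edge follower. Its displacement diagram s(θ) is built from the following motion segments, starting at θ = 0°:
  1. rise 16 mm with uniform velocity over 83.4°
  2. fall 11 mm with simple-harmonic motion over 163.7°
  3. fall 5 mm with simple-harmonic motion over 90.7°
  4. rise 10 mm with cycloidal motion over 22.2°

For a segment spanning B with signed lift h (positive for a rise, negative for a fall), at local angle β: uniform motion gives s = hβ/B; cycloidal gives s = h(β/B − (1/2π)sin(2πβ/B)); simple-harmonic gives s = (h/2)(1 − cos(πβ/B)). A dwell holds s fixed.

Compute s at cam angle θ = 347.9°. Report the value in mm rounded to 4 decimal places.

seg 1 [0°–83.4°] uniform, h=16: full span → s += 16 → s = 16.0000
seg 2 [83.4°–247.1°] simple-harmonic, h=-11: full span → s += -11 → s = 5.0000
seg 3 [247.1°–337.8°] simple-harmonic, h=-5: full span → s += -5 → s = 0.0000
seg 4 [337.8°–360°] cycloidal, h=10: θ=347.9° here. β=10.1, B=22.2. 10·(0.4550 − sin(2π·0.4550)/(2π)) = 4.1051 → s = 4.1051

4.1051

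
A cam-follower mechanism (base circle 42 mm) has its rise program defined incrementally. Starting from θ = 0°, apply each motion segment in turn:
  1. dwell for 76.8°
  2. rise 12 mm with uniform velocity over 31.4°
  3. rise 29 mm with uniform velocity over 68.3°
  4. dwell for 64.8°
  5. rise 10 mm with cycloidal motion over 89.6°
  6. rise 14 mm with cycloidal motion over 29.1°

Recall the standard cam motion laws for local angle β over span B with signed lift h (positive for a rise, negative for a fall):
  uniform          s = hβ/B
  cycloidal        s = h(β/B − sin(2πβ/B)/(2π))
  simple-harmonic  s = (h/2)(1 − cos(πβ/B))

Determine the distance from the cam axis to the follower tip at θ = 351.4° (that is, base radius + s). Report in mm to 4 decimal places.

seg 1 [0°–76.8°] dwell: s stays 0.0000
seg 2 [76.8°–108.2°] uniform, h=12: full span → s += 12 → s = 12.0000
seg 3 [108.2°–176.5°] uniform, h=29: full span → s += 29 → s = 41.0000
seg 4 [176.5°–241.3°] dwell: s stays 41.0000
seg 5 [241.3°–330.9°] cycloidal, h=10: full span → s += 10 → s = 51.0000
seg 6 [330.9°–360°] cycloidal, h=14: θ=351.4° here. β=20.5, B=29.1. 14·(0.7045 − sin(2π·0.7045)/(2π)) = 12.0001 → s = 63.0001
radial distance = base radius + s = 42 + 63.0001 = 105.0001

105.0001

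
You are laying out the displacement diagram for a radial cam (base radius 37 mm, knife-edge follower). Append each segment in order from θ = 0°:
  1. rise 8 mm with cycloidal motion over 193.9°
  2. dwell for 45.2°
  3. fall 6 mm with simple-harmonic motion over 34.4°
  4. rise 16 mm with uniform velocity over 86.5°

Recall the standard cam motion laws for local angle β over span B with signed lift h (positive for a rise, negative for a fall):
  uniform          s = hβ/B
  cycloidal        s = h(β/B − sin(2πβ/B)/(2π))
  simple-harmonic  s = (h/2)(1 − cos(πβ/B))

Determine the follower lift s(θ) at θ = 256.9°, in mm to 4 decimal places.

seg 1 [0°–193.9°] cycloidal, h=8: full span → s += 8 → s = 8.0000
seg 2 [193.9°–239.1°] dwell: s stays 8.0000
seg 3 [239.1°–273.5°] simple-harmonic, h=-6: θ=256.9° here. β=17.8, B=34.4. -6/2·(1 − cos(π·0.5174)) = -3.1643 → s = 4.8357

4.8357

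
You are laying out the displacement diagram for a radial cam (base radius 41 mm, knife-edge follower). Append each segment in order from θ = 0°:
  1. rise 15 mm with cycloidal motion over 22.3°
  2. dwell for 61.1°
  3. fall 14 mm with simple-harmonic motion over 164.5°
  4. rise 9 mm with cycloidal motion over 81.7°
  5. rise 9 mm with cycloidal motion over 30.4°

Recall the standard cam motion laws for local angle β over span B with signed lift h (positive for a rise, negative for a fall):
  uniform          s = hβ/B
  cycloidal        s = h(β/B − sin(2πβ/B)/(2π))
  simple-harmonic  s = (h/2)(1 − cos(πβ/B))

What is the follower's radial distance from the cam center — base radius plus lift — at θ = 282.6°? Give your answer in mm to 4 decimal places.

seg 1 [0°–22.3°] cycloidal, h=15: full span → s += 15 → s = 15.0000
seg 2 [22.3°–83.4°] dwell: s stays 15.0000
seg 3 [83.4°–247.9°] simple-harmonic, h=-14: full span → s += -14 → s = 1.0000
seg 4 [247.9°–329.6°] cycloidal, h=9: θ=282.6° here. β=34.7, B=81.7. 9·(0.4247 − sin(2π·0.4247)/(2π)) = 3.1700 → s = 4.1700
radial distance = base radius + s = 41 + 4.1700 = 45.1700

45.1700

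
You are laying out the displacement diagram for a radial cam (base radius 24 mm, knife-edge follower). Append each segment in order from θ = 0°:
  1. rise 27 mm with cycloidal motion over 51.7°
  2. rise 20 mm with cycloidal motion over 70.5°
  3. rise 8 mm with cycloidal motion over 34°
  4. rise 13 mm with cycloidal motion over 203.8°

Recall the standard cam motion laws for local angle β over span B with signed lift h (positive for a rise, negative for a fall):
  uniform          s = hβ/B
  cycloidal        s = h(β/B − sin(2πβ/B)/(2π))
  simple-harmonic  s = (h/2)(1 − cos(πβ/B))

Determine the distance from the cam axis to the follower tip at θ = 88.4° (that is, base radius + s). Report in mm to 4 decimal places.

seg 1 [0°–51.7°] cycloidal, h=27: full span → s += 27 → s = 27.0000
seg 2 [51.7°–122.2°] cycloidal, h=20: θ=88.4° here. β=36.7, B=70.5. 20·(0.5206 − sin(2π·0.5206)/(2π)) = 10.8216 → s = 37.8216
radial distance = base radius + s = 24 + 37.8216 = 61.8216

61.8216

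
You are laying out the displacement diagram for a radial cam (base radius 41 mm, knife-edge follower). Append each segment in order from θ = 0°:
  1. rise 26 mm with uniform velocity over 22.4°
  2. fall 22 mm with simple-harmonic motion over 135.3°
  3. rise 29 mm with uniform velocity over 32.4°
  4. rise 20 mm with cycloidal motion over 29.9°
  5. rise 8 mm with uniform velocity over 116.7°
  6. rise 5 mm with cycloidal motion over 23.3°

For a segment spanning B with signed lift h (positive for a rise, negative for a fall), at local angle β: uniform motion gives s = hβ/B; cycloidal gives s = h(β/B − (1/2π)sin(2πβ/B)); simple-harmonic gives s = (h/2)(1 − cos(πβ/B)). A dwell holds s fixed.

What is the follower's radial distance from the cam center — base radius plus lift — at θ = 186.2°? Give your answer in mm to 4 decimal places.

seg 1 [0°–22.4°] uniform, h=26: full span → s += 26 → s = 26.0000
seg 2 [22.4°–157.7°] simple-harmonic, h=-22: full span → s += -22 → s = 4.0000
seg 3 [157.7°–190.1°] uniform, h=29: θ=186.2° here. β=28.5, B=32.4. 29·28.5/32.4 = 25.5093 → s = 29.5093
radial distance = base radius + s = 41 + 29.5093 = 70.5093

70.5093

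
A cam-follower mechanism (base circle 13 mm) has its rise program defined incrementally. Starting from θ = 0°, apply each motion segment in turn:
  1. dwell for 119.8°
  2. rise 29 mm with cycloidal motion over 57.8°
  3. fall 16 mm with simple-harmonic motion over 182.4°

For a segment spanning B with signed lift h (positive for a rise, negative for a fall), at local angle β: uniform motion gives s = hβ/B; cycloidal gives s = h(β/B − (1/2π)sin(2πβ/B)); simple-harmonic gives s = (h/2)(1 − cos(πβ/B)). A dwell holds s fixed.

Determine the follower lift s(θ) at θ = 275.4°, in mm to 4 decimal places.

seg 1 [0°–119.8°] dwell: s stays 0.0000
seg 2 [119.8°–177.6°] cycloidal, h=29: full span → s += 29 → s = 29.0000
seg 3 [177.6°–360°] simple-harmonic, h=-16: θ=275.4° here. β=97.8, B=182.4. -16/2·(1 − cos(π·0.5362)) = -8.9075 → s = 20.0925

20.0925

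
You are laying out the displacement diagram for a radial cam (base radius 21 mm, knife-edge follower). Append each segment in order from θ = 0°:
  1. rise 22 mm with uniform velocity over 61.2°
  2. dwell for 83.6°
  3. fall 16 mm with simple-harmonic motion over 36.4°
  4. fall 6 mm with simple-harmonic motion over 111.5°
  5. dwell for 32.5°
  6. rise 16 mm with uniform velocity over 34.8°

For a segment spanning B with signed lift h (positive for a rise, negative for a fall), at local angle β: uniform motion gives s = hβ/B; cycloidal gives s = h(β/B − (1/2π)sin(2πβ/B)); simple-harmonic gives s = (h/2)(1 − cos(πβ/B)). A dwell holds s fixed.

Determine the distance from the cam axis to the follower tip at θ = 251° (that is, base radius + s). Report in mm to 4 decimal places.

seg 1 [0°–61.2°] uniform, h=22: full span → s += 22 → s = 22.0000
seg 2 [61.2°–144.8°] dwell: s stays 22.0000
seg 3 [144.8°–181.2°] simple-harmonic, h=-16: full span → s += -16 → s = 6.0000
seg 4 [181.2°–292.7°] simple-harmonic, h=-6: θ=251° here. β=69.8, B=111.5. -6/2·(1 − cos(π·0.6260)) = -4.1568 → s = 1.8432
radial distance = base radius + s = 21 + 1.8432 = 22.8432

22.8432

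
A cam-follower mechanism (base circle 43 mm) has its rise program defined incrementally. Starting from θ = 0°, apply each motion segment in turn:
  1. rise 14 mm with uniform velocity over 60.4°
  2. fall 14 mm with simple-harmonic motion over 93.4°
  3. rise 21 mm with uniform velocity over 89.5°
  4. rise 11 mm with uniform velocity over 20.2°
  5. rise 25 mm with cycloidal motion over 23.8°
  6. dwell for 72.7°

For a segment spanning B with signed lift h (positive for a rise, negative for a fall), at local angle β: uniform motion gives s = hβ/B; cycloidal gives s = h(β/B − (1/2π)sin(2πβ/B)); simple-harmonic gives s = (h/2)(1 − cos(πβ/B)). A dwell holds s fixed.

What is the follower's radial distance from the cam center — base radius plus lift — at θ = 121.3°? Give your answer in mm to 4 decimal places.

seg 1 [0°–60.4°] uniform, h=14: full span → s += 14 → s = 14.0000
seg 2 [60.4°–153.8°] simple-harmonic, h=-14: θ=121.3° here. β=60.9, B=93.4. -14/2·(1 − cos(π·0.6520)) = -10.2177 → s = 3.7823
radial distance = base radius + s = 43 + 3.7823 = 46.7823

46.7823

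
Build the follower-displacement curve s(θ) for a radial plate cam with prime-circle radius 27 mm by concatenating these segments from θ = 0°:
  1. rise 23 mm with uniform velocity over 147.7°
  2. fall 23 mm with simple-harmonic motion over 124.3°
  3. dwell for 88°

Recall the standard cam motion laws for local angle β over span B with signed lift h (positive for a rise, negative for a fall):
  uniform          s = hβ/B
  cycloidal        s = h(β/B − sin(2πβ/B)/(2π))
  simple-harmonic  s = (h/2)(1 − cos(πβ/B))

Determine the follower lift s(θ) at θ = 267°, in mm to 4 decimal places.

seg 1 [0°–147.7°] uniform, h=23: full span → s += 23 → s = 23.0000
seg 2 [147.7°–272°] simple-harmonic, h=-23: θ=267° here. β=119.3, B=124.3. -23/2·(1 − cos(π·0.9598)) = -22.9083 → s = 0.0917

0.0917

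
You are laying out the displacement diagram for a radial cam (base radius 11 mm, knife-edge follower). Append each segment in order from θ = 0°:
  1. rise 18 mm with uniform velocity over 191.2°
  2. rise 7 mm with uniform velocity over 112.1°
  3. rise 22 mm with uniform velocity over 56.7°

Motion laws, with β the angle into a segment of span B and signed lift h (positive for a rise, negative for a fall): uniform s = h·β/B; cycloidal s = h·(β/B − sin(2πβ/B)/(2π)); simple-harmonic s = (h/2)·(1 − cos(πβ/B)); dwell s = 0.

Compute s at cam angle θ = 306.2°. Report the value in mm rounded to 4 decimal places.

seg 1 [0°–191.2°] uniform, h=18: full span → s += 18 → s = 18.0000
seg 2 [191.2°–303.3°] uniform, h=7: full span → s += 7 → s = 25.0000
seg 3 [303.3°–360°] uniform, h=22: θ=306.2° here. β=2.9, B=56.7. 22·2.9/56.7 = 1.1252 → s = 26.1252

26.1252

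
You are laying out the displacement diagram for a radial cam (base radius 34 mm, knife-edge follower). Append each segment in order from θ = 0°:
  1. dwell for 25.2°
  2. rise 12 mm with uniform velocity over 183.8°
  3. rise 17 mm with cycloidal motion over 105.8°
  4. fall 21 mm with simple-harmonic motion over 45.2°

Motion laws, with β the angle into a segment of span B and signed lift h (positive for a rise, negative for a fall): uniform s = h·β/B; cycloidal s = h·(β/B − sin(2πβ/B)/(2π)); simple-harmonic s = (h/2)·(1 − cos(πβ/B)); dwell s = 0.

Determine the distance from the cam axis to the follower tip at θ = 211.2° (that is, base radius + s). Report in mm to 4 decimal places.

seg 1 [0°–25.2°] dwell: s stays 0.0000
seg 2 [25.2°–209°] uniform, h=12: full span → s += 12 → s = 12.0000
seg 3 [209°–314.8°] cycloidal, h=17: θ=211.2° here. β=2.2, B=105.8. 17·(0.0208 − sin(2π·0.0208)/(2π)) = 0.0010 → s = 12.0010
radial distance = base radius + s = 34 + 12.0010 = 46.0010

46.0010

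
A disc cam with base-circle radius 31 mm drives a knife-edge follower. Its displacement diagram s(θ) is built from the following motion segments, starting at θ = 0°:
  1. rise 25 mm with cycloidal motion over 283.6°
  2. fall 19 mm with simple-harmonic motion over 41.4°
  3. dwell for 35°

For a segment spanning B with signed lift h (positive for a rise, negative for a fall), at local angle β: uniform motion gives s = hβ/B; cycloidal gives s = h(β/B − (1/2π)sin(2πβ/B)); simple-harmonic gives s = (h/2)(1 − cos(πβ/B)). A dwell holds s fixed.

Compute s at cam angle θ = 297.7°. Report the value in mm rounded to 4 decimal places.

seg 1 [0°–283.6°] cycloidal, h=25: full span → s += 25 → s = 25.0000
seg 2 [283.6°–325°] simple-harmonic, h=-19: θ=297.7° here. β=14.1, B=41.4. -19/2·(1 − cos(π·0.3406)) = -4.9385 → s = 20.0615

20.0615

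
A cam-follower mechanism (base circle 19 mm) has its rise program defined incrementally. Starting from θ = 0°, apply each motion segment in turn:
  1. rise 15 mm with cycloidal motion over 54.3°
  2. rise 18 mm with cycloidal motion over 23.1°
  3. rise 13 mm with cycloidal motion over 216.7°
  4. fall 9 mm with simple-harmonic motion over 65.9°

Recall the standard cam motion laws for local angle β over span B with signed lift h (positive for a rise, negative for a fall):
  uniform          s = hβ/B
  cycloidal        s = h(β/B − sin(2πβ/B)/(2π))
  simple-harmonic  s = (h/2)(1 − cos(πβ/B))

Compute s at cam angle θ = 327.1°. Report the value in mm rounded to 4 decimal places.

seg 1 [0°–54.3°] cycloidal, h=15: full span → s += 15 → s = 15.0000
seg 2 [54.3°–77.4°] cycloidal, h=18: full span → s += 18 → s = 33.0000
seg 3 [77.4°–294.1°] cycloidal, h=13: full span → s += 13 → s = 46.0000
seg 4 [294.1°–360°] simple-harmonic, h=-9: θ=327.1° here. β=33, B=65.9. -9/2·(1 − cos(π·0.5008)) = -4.5107 → s = 41.4893

41.4893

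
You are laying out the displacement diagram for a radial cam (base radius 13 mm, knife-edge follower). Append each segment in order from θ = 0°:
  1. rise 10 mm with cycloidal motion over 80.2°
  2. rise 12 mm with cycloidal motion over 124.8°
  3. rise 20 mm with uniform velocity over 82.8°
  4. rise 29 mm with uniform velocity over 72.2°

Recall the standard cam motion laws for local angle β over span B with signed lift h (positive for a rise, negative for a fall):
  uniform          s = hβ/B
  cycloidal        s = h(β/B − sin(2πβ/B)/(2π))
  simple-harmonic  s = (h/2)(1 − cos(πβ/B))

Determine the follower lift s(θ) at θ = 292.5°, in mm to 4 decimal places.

seg 1 [0°–80.2°] cycloidal, h=10: full span → s += 10 → s = 10.0000
seg 2 [80.2°–205°] cycloidal, h=12: full span → s += 12 → s = 22.0000
seg 3 [205°–287.8°] uniform, h=20: full span → s += 20 → s = 42.0000
seg 4 [287.8°–360°] uniform, h=29: θ=292.5° here. β=4.7, B=72.2. 29·4.7/72.2 = 1.8878 → s = 43.8878

43.8878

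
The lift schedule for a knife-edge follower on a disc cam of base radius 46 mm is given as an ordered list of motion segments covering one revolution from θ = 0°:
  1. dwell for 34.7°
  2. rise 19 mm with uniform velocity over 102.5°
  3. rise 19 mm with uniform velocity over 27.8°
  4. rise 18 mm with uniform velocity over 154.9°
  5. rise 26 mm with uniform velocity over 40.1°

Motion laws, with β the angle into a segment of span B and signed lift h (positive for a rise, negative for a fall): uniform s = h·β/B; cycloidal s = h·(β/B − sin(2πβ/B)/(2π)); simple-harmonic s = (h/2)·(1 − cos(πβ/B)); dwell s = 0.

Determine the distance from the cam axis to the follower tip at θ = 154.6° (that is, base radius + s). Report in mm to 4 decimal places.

seg 1 [0°–34.7°] dwell: s stays 0.0000
seg 2 [34.7°–137.2°] uniform, h=19: full span → s += 19 → s = 19.0000
seg 3 [137.2°–165°] uniform, h=19: θ=154.6° here. β=17.4, B=27.8. 19·17.4/27.8 = 11.8921 → s = 30.8921
radial distance = base radius + s = 46 + 30.8921 = 76.8921

76.8921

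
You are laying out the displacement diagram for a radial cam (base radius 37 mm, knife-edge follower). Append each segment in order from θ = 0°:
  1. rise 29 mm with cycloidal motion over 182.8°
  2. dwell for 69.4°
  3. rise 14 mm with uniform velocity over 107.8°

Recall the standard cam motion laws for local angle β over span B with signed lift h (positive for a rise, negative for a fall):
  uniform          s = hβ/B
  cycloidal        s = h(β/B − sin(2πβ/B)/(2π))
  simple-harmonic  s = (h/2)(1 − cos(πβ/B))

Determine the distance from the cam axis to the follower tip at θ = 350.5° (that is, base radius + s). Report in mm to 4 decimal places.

seg 1 [0°–182.8°] cycloidal, h=29: full span → s += 29 → s = 29.0000
seg 2 [182.8°–252.2°] dwell: s stays 29.0000
seg 3 [252.2°–360°] uniform, h=14: θ=350.5° here. β=98.3, B=107.8. 14·98.3/107.8 = 12.7662 → s = 41.7662
radial distance = base radius + s = 37 + 41.7662 = 78.7662

78.7662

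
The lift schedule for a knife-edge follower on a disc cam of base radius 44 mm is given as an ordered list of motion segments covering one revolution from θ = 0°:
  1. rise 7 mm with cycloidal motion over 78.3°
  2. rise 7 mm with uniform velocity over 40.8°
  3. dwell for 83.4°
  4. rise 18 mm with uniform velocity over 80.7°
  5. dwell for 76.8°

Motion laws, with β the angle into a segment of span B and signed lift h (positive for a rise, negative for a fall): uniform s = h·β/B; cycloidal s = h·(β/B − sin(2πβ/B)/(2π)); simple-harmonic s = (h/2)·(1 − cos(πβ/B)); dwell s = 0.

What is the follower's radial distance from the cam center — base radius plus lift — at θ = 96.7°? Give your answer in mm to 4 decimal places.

seg 1 [0°–78.3°] cycloidal, h=7: full span → s += 7 → s = 7.0000
seg 2 [78.3°–119.1°] uniform, h=7: θ=96.7° here. β=18.4, B=40.8. 7·18.4/40.8 = 3.1569 → s = 10.1569
radial distance = base radius + s = 44 + 10.1569 = 54.1569

54.1569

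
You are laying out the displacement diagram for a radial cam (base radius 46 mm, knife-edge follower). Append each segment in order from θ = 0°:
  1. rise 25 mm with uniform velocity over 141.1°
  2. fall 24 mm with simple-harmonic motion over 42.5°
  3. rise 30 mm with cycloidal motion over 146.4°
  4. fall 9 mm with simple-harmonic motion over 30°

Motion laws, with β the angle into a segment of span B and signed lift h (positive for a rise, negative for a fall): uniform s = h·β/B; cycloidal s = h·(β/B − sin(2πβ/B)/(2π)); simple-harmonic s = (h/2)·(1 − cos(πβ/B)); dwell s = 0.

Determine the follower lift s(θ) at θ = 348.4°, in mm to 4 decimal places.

seg 1 [0°–141.1°] uniform, h=25: full span → s += 25 → s = 25.0000
seg 2 [141.1°–183.6°] simple-harmonic, h=-24: full span → s += -24 → s = 1.0000
seg 3 [183.6°–330°] cycloidal, h=30: full span → s += 30 → s = 31.0000
seg 4 [330°–360°] simple-harmonic, h=-9: θ=348.4° here. β=18.4, B=30. -9/2·(1 − cos(π·0.6133)) = -6.0686 → s = 24.9314

24.9314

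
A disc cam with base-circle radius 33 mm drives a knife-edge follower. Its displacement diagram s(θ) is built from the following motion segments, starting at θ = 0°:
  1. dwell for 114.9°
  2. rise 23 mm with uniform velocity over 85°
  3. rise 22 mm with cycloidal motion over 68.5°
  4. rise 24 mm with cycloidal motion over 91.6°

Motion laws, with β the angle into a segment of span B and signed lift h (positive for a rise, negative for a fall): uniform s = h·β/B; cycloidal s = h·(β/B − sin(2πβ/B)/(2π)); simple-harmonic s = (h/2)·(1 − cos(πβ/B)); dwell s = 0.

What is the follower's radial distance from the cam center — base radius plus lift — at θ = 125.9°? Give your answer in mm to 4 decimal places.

seg 1 [0°–114.9°] dwell: s stays 0.0000
seg 2 [114.9°–199.9°] uniform, h=23: θ=125.9° here. β=11, B=85. 23·11/85 = 2.9765 → s = 2.9765
radial distance = base radius + s = 33 + 2.9765 = 35.9765

35.9765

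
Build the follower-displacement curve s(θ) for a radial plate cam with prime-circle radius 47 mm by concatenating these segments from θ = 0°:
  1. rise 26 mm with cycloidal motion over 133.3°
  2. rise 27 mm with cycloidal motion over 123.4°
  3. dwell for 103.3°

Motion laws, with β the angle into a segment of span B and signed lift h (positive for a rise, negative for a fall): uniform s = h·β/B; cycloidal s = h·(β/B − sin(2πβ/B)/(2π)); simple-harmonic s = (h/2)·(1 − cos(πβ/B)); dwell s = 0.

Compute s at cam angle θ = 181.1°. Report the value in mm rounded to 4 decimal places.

seg 1 [0°–133.3°] cycloidal, h=26: full span → s += 26 → s = 26.0000
seg 2 [133.3°–256.7°] cycloidal, h=27: θ=181.1° here. β=47.8, B=123.4. 27·(0.3874 − sin(2π·0.3874)/(2π)) = 7.6650 → s = 33.6650

33.6650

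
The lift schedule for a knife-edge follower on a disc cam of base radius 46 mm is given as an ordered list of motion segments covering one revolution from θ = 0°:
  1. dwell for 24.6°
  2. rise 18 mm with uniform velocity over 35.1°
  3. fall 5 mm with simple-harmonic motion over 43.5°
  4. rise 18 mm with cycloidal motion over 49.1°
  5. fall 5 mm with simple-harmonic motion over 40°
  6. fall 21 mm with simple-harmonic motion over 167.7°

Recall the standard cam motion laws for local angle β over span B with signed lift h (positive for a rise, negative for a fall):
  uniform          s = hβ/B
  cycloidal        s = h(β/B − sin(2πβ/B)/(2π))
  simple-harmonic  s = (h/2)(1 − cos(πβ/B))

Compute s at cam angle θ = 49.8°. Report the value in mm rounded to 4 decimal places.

seg 1 [0°–24.6°] dwell: s stays 0.0000
seg 2 [24.6°–59.7°] uniform, h=18: θ=49.8° here. β=25.2, B=35.1. 18·25.2/35.1 = 12.9231 → s = 12.9231

12.9231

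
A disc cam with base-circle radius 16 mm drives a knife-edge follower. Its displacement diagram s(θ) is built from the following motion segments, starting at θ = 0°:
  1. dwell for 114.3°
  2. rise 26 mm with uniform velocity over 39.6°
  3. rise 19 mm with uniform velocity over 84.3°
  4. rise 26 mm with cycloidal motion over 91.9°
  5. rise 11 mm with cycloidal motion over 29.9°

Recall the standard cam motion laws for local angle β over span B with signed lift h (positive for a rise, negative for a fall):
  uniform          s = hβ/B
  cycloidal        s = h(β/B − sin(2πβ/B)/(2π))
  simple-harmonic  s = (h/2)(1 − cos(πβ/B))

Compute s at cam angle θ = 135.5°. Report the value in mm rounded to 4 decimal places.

seg 1 [0°–114.3°] dwell: s stays 0.0000
seg 2 [114.3°–153.9°] uniform, h=26: θ=135.5° here. β=21.2, B=39.6. 26·21.2/39.6 = 13.9192 → s = 13.9192

13.9192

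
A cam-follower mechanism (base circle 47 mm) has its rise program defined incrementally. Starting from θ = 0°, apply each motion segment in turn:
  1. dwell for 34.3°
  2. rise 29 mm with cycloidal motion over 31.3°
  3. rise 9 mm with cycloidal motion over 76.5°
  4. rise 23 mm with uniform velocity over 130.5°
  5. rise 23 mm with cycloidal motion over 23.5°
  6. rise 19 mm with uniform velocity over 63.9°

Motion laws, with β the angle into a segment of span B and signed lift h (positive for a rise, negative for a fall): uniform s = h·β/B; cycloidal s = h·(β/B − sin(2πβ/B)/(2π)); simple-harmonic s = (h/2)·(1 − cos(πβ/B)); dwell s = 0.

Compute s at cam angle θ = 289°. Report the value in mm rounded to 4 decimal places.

seg 1 [0°–34.3°] dwell: s stays 0.0000
seg 2 [34.3°–65.6°] cycloidal, h=29: full span → s += 29 → s = 29.0000
seg 3 [65.6°–142.1°] cycloidal, h=9: full span → s += 9 → s = 38.0000
seg 4 [142.1°–272.6°] uniform, h=23: full span → s += 23 → s = 61.0000
seg 5 [272.6°–296.1°] cycloidal, h=23: θ=289° here. β=16.4, B=23.5. 23·(0.6979 − sin(2π·0.6979)/(2π)) = 19.5170 → s = 80.5170

80.5170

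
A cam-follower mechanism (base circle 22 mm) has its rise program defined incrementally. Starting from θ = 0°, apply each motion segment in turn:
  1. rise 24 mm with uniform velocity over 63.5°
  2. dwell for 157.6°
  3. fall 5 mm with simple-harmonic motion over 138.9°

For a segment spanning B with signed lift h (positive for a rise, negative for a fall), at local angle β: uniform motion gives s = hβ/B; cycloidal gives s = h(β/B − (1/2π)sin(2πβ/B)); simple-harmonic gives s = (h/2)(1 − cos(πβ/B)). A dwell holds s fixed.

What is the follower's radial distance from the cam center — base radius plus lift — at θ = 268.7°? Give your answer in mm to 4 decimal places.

seg 1 [0°–63.5°] uniform, h=24: full span → s += 24 → s = 24.0000
seg 2 [63.5°–221.1°] dwell: s stays 24.0000
seg 3 [221.1°–360°] simple-harmonic, h=-5: θ=268.7° here. β=47.6, B=138.9. -5/2·(1 − cos(π·0.3427)) = -1.3142 → s = 22.6858
radial distance = base radius + s = 22 + 22.6858 = 44.6858

44.6858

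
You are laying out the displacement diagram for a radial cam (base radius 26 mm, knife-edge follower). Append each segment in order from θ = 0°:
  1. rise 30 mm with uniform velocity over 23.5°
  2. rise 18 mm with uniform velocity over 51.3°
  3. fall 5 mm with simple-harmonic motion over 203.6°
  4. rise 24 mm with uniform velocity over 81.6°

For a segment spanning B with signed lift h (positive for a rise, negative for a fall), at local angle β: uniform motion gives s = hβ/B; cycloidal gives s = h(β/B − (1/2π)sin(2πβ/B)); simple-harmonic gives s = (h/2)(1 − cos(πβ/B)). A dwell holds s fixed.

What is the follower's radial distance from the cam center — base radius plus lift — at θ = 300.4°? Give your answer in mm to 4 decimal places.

seg 1 [0°–23.5°] uniform, h=30: full span → s += 30 → s = 30.0000
seg 2 [23.5°–74.8°] uniform, h=18: full span → s += 18 → s = 48.0000
seg 3 [74.8°–278.4°] simple-harmonic, h=-5: full span → s += -5 → s = 43.0000
seg 4 [278.4°–360°] uniform, h=24: θ=300.4° here. β=22, B=81.6. 24·22/81.6 = 6.4706 → s = 49.4706
radial distance = base radius + s = 26 + 49.4706 = 75.4706

75.4706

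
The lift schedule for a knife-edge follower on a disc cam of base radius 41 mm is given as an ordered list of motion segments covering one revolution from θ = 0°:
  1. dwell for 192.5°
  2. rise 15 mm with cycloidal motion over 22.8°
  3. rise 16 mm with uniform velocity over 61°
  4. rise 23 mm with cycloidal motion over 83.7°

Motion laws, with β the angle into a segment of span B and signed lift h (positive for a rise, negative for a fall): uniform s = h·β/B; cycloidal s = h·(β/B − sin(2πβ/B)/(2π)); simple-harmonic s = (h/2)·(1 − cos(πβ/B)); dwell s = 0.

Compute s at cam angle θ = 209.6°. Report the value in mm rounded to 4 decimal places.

seg 1 [0°–192.5°] dwell: s stays 0.0000
seg 2 [192.5°–215.3°] cycloidal, h=15: θ=209.6° here. β=17.1, B=22.8. 15·(0.7500 − sin(2π·0.7500)/(2π)) = 13.6373 → s = 13.6373

13.6373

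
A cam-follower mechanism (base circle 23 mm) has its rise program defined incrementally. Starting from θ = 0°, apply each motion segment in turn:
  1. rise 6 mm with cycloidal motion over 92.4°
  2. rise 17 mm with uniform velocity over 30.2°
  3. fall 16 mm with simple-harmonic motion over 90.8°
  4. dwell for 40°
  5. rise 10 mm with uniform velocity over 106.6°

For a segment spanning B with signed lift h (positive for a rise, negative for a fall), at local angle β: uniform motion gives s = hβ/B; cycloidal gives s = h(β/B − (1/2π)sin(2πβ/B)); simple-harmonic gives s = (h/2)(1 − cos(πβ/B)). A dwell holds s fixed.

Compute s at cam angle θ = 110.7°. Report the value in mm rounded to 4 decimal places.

seg 1 [0°–92.4°] cycloidal, h=6: full span → s += 6 → s = 6.0000
seg 2 [92.4°–122.6°] uniform, h=17: θ=110.7° here. β=18.3, B=30.2. 17·18.3/30.2 = 10.3013 → s = 16.3013

16.3013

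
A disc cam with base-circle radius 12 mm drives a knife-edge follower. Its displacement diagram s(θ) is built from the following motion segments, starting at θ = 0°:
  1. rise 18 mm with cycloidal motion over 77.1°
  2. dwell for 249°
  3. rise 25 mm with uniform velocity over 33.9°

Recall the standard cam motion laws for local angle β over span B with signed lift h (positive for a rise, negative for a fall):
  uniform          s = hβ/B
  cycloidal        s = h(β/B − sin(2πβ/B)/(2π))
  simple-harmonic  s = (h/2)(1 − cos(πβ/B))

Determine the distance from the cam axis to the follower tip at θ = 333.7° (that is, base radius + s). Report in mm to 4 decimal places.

seg 1 [0°–77.1°] cycloidal, h=18: full span → s += 18 → s = 18.0000
seg 2 [77.1°–326.1°] dwell: s stays 18.0000
seg 3 [326.1°–360°] uniform, h=25: θ=333.7° here. β=7.6, B=33.9. 25·7.6/33.9 = 5.6047 → s = 23.6047
radial distance = base radius + s = 12 + 23.6047 = 35.6047

35.6047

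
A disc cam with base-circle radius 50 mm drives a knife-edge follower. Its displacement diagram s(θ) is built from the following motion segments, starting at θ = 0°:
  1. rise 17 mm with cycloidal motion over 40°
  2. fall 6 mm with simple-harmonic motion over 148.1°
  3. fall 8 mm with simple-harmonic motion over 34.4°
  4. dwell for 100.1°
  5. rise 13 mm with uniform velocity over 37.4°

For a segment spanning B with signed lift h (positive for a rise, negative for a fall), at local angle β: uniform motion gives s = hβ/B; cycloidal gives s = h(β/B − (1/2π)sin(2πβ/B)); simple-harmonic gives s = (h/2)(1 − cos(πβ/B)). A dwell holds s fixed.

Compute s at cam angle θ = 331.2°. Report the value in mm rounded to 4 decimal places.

seg 1 [0°–40°] cycloidal, h=17: full span → s += 17 → s = 17.0000
seg 2 [40°–188.1°] simple-harmonic, h=-6: full span → s += -6 → s = 11.0000
seg 3 [188.1°–222.5°] simple-harmonic, h=-8: full span → s += -8 → s = 3.0000
seg 4 [222.5°–322.6°] dwell: s stays 3.0000
seg 5 [322.6°–360°] uniform, h=13: θ=331.2° here. β=8.6, B=37.4. 13·8.6/37.4 = 2.9893 → s = 5.9893

5.9893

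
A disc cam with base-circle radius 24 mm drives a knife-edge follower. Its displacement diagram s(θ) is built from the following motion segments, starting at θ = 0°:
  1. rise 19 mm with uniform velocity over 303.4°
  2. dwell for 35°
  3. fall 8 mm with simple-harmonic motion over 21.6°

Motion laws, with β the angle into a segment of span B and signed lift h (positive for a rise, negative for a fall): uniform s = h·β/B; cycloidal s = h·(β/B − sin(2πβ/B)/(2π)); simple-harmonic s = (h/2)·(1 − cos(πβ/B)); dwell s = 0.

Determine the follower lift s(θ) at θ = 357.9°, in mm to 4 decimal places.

seg 1 [0°–303.4°] uniform, h=19: full span → s += 19 → s = 19.0000
seg 2 [303.4°–338.4°] dwell: s stays 19.0000
seg 3 [338.4°–360°] simple-harmonic, h=-8: θ=357.9° here. β=19.5, B=21.6. -8/2·(1 − cos(π·0.9028)) = -7.8149 → s = 11.1851

11.1851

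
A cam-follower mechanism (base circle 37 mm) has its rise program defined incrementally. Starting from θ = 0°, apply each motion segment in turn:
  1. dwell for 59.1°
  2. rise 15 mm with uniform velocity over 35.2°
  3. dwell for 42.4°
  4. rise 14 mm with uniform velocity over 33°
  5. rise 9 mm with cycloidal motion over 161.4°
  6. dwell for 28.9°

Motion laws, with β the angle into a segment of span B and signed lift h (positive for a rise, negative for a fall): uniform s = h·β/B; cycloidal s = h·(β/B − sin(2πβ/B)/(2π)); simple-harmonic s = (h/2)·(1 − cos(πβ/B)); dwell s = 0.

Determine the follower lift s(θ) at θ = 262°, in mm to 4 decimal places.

seg 1 [0°–59.1°] dwell: s stays 0.0000
seg 2 [59.1°–94.3°] uniform, h=15: full span → s += 15 → s = 15.0000
seg 3 [94.3°–136.7°] dwell: s stays 15.0000
seg 4 [136.7°–169.7°] uniform, h=14: full span → s += 14 → s = 29.0000
seg 5 [169.7°–331.1°] cycloidal, h=9: θ=262° here. β=92.3, B=161.4. 9·(0.5719 − sin(2π·0.5719)/(2π)) = 5.7719 → s = 34.7719

34.7719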